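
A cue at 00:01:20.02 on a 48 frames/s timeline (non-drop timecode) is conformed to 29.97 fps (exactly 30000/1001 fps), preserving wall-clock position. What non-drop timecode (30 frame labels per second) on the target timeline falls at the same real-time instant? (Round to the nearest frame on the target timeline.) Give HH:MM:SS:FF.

Source frame index: (0×3600 + 1×60 + 20) × 48 + 2 = 3842.
Real time: 3842 / (48) = 1921/24 s.
Target frame: (1921/24) × (30000/1001) = 2401250/1001 ≈ 2398.851 → 2399.
At 30 labels/s: frame 2399 → 00:01:19:29.

00:01:19:29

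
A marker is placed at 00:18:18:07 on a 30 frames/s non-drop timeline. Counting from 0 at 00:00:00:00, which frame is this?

frame 32947

Total seconds to the label: (0 × 3600 + 18 × 60 + 18) = 1098.
Frame index = 1098 × 30 + 7 = 32947.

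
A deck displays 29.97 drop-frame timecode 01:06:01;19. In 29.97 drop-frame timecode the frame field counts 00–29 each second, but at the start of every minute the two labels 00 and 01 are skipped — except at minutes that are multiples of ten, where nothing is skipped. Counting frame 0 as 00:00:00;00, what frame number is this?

118729

Complete 10-minute blocks: 6, each 17982 frames → 107892.
Remaining 6 whole minutes in the current block: 1800 + 5 × 1798 = 10790 frames.
Within the current minute: 1 × 30 + 19 − 2 = 47 (labels ;00/;01 skipped at this minute). Total = 107892 + 10790 + 47 = 118729.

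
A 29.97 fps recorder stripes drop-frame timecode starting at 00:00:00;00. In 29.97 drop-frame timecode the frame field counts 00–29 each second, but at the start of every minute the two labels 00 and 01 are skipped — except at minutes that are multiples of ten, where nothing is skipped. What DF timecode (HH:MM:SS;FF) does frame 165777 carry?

01:32:11;13

Ten DF minutes hold 17982 frames, so frame 165777 lies in block 9 (frames 161838–179819) with 3939 frames into that block.
The block's first minute is 1800 frames and the rest 1798 each; 3939 frames reaches minute 2, so 9 × 18 + 2 × 2 = 166 labels have been skipped so far.
Adding those back, label number 165777 + 166 = 165943 at 30 labels/s is 5531 s + 13 f = 1 h 32 min 11 s frame 13, i.e. 01:32:11;13.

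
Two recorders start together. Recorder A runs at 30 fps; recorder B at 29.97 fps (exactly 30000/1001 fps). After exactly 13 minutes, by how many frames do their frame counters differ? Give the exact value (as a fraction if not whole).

1800/77 frames

13 min = 780 s.
A emits 30 × 780 = 23400 frames; B emits 30000/1001 × 780 = 1800000/77.
Difference = 1800/77 frames (≈ 23.3766); B is behind A.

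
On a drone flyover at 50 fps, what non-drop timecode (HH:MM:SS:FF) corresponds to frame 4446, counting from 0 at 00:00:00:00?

00:01:28:46

4446 ÷ 50 = 88 full seconds, remainder 46 frames.
88 s = 0 h 1 min 28 s.
Timecode: 00:01:28:46.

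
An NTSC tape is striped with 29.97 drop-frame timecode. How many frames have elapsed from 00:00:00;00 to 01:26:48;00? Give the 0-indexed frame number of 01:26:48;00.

156084

Complete 10-minute blocks: 8, each 17982 frames → 143856.
Remaining 6 whole minutes in the current block: 1800 + 5 × 1798 = 10790 frames.
Within the current minute: 48 × 30 + 0 − 2 = 1438 (labels ;00/;01 skipped at this minute). Total = 143856 + 10790 + 1438 = 156084.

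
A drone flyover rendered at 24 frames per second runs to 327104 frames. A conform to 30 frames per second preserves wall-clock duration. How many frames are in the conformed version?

408880 frames

Target frames = source frames × (target rate / source rate) = 327104 × (30)/(24) = 327104 × 5/4 = 408880.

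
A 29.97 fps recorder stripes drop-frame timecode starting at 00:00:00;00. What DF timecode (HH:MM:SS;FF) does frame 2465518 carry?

Ten DF minutes hold 17982 frames, so frame 2465518 lies in block 137 (frames 2463534–2481515) with 1984 frames into that block.
The block's first minute is 1800 frames and the rest 1798 each; 1984 frames reaches minute 1, so 137 × 18 + 1 × 2 = 2468 labels have been skipped so far.
Adding those back, label number 2465518 + 2468 = 2467986 at 30 labels/s is 82266 s + 6 f = 22 h 51 min 6 s frame 6, i.e. 22:51:06;06.

22:51:06;06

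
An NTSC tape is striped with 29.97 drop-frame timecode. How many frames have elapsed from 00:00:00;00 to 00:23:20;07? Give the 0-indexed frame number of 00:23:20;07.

Complete 10-minute blocks: 2, each 17982 frames → 35964.
Remaining 3 whole minutes in the current block: 1800 + 2 × 1798 = 5396 frames.
Within the current minute: 20 × 30 + 7 − 2 = 605 (labels ;00/;01 skipped at this minute). Total = 35964 + 5396 + 605 = 41965.

41965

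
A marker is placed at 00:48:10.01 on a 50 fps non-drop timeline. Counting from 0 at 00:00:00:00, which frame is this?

frame 144501

Total seconds to the label: (0 × 3600 + 48 × 60 + 10) = 2890.
Frame index = 2890 × 50 + 1 = 144501.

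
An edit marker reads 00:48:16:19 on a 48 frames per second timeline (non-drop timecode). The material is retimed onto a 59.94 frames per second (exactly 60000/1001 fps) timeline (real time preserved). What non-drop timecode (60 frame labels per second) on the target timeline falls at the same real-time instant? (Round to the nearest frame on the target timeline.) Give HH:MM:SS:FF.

00:48:13:30

Source frame index: (0×3600 + 48×60 + 16) × 48 + 19 = 139027.
Real time: 139027 / (48) = 139027/48 s.
Target frame: (139027/48) × (60000/1001) = 24826250/143 ≈ 173610.140 → 173610.
At 60 labels/s: frame 173610 → 00:48:13:30.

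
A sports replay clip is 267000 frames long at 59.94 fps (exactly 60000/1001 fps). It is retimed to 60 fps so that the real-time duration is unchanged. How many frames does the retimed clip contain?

Target frames = source frames × (target rate / source rate) = 267000 × (60)/(60000/1001) = 267000 × 1001/1000 = 267267.

267267 frames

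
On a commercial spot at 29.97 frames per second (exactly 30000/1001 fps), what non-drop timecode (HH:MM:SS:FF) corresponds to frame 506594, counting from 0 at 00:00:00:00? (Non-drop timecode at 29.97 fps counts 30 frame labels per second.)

506594 ÷ 30 = 16886 full seconds, remainder 14 frames.
16886 s = 4 h 41 min 26 s.
Timecode: 04:41:26:14.

04:41:26:14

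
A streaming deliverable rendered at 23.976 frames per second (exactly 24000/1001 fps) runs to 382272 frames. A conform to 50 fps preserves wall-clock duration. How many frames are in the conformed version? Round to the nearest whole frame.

797196 frames

Frames at target rate = 382272 × (50) / (24000/1001) = 3985982/5 ≈ 797196.400.
Nearest whole frame: 797196.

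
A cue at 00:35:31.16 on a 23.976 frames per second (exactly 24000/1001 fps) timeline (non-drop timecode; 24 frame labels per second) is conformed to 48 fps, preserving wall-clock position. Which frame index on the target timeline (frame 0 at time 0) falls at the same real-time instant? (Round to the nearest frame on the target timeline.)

Source frame index: (0×3600 + 35×60 + 31) × 24 + 16 = 51160.
Real time: 51160 / (24000/1001) = 1280279/600 s.
Target frame: (1280279/600) × (48) = 2560558/25 ≈ 102422.320 → 102422.

frame 102422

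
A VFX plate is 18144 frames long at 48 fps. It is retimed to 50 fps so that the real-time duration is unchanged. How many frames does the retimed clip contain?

Target frames = source frames × (target rate / source rate) = 18144 × (50)/(48) = 18144 × 25/24 = 18900.

18900 frames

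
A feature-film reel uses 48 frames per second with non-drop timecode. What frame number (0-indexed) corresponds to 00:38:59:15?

frame 112287

Total seconds to the label: (0 × 3600 + 38 × 60 + 59) = 2339.
Frame index = 2339 × 48 + 15 = 112287.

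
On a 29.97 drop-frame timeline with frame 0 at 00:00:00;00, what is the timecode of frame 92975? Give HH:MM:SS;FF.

Each 10-minute DF block holds 10 × 60 × 30 − 9 × 2 = 17982 frames. 92975 ÷ 17982 → 5 full blocks, remainder 3065.
Within the partial block the first minute is 1800 frames and each further minute 1798, so 1 further minute boundary passed. Total skipped labels = 18 × 5 + 2 × 1 = 92.
Non-drop label index = 92975 + 92 = 93067; at 30 labels/s that is 00:51:42:07, i.e. DF 00:51:42;07.

00:51:42;07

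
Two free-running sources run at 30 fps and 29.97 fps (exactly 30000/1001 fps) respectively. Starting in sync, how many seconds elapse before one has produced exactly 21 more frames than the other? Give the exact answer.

700.7 seconds

The gap grows by |30000/1001 − 30| = 30/1001 frames per second.
Time for a 21-frame gap: 21 ÷ (30/1001) = 700.7 s.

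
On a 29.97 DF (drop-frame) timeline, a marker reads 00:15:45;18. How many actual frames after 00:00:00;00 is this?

As if non-drop at 30 labels/s: (0 × 3600 + 15 × 60 + 45) × 30 + 18 = 28368.
Minute boundaries passed: 15; those not divisible by 10: 15 − 1 = 14; dropped labels = 2 × 14 = 28.
Actual frame index = 28368 − 28 = 28340.

28340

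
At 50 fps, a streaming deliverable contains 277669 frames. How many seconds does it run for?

Running time = 277669 / (50) = 5553.38 s.

5553.38 seconds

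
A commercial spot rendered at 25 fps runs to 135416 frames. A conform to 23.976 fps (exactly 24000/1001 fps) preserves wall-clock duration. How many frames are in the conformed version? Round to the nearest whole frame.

129869 frames

Frames at target rate = 135416 × (24000/1001) / (25) = 129999360/1001 ≈ 129869.491.
Nearest whole frame: 129869.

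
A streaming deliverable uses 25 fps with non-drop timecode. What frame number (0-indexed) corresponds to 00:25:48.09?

Total seconds to the label: (0 × 3600 + 25 × 60 + 48) = 1548.
Frame index = 1548 × 25 + 9 = 38709.

frame 38709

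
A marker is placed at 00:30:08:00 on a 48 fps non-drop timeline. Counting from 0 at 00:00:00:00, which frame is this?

frame 86784

Total seconds to the label: (0 × 3600 + 30 × 60 + 8) = 1808.
Frame index = 1808 × 48 + 0 = 86784.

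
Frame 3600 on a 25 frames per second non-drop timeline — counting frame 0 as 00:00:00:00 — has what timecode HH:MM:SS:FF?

00:02:24:00

3600 ÷ 25 = 144 full seconds, remainder 0 frames.
144 s = 0 h 2 min 24 s.
Timecode: 00:02:24:00.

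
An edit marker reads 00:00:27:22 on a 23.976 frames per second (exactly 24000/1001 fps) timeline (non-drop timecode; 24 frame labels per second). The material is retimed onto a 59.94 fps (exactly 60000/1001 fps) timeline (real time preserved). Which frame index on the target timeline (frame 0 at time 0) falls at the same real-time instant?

Source frame index: (0×3600 + 0×60 + 27) × 24 + 22 = 670.
Real time: 670 / (24000/1001) = 67067/2400 s.
Target frame: (67067/2400) × (60000/1001) = 1675.

frame 1675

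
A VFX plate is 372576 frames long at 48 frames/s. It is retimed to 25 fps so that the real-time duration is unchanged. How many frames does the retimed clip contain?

Target frames = source frames × (target rate / source rate) = 372576 × (25)/(48) = 372576 × 25/48 = 194050.

194050 frames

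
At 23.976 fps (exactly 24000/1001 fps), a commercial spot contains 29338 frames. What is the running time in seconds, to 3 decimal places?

1223.639 seconds

Running time = 29338 × 1001/24000 = 14683669/12000 s ≈ 1223.639 s.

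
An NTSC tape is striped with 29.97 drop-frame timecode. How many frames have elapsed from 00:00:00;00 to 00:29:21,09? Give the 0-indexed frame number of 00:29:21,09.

52785

Complete 10-minute blocks: 2, each 17982 frames → 35964.
Remaining 9 whole minutes in the current block: 1800 + 8 × 1798 = 16184 frames.
Within the current minute: 21 × 30 + 9 − 2 = 637 (labels ;00/;01 skipped at this minute). Total = 35964 + 16184 + 637 = 52785.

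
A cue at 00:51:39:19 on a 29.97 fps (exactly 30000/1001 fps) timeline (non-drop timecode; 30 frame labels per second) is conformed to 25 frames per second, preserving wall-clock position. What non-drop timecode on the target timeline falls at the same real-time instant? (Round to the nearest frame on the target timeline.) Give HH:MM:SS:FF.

00:51:42:18

Source frame index: (0×3600 + 51×60 + 39) × 30 + 19 = 92989.
Real time: 92989 / (30000/1001) = 93081989/30000 s.
Target frame: (93081989/30000) × (25) = 93081989/1200 ≈ 77568.324 → 77568.
At 25 labels/s: frame 77568 → 00:51:42:18.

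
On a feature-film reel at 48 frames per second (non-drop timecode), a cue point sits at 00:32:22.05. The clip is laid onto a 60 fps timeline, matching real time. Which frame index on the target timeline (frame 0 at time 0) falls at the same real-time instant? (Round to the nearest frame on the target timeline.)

Source frame index: (0×3600 + 32×60 + 22) × 48 + 5 = 93221.
Real time: 93221 / (48) = 93221/48 s.
Target frame: (93221/48) × (60) = 466105/4 ≈ 116526.250 → 116526.

frame 116526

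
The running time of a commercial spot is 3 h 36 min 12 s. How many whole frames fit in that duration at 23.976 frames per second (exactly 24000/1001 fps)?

311016 frames

3 h 36 min 12 s = 12972 s.
Frames = 12972 × 24000/1001 = 311328000/1001 ≈ 311016.9830.
Complete frames: 311016.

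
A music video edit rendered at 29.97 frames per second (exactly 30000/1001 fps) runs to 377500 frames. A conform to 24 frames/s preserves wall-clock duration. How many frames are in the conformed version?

302302 frames

Target frames = source frames × (target rate / source rate) = 377500 × (24)/(30000/1001) = 377500 × 1001/1250 = 302302.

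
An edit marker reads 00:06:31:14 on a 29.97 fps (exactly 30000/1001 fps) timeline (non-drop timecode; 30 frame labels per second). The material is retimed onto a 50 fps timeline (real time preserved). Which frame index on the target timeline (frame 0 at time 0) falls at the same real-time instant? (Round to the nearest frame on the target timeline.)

Source frame index: (0×3600 + 6×60 + 31) × 30 + 14 = 11744.
Real time: 11744 / (30000/1001) = 734734/1875 s.
Target frame: (734734/1875) × (50) = 1469468/75 ≈ 19592.907 → 19593.

frame 19593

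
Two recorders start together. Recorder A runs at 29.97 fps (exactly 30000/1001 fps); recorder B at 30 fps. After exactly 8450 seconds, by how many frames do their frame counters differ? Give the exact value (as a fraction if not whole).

A emits 30000/1001 × 8450 = 19500000/77 frames; B emits 30 × 8450 = 253500.
Difference = 19500/77 frames (≈ 253.2468); B is ahead of A.

19500/77 frames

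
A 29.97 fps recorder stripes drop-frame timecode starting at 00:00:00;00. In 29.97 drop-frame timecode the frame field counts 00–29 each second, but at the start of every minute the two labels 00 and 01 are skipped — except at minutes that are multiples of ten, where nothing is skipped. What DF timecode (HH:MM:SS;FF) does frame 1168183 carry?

10:49:38;13

Ten DF minutes hold 17982 frames, so frame 1168183 lies in block 64 (frames 1150848–1168829) with 17335 frames into that block.
The block's first minute is 1800 frames and the rest 1798 each; 17335 frames reaches minute 9, so 64 × 18 + 9 × 2 = 1170 labels have been skipped so far.
Adding those back, label number 1168183 + 1170 = 1169353 at 30 labels/s is 38978 s + 13 f = 10 h 49 min 38 s frame 13, i.e. 10:49:38;13.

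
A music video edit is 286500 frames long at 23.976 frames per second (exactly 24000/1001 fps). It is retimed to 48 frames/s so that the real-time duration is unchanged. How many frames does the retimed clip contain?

573573 frames

Target frames = source frames × (target rate / source rate) = 286500 × (48)/(24000/1001) = 286500 × 1001/500 = 573573.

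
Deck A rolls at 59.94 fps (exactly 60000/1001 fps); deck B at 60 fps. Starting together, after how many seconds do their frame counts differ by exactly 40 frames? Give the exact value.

2002/3 seconds

The gap grows by |60 − 60000/1001| = 60/1001 frames per second.
Time for a 40-frame gap: 40 ÷ (60/1001) = 2002/3 s.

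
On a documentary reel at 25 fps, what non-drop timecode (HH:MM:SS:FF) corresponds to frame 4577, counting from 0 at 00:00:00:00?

4577 ÷ 25 = 183 full seconds, remainder 2 frames.
183 s = 0 h 3 min 3 s.
Timecode: 00:03:03:02.

00:03:03:02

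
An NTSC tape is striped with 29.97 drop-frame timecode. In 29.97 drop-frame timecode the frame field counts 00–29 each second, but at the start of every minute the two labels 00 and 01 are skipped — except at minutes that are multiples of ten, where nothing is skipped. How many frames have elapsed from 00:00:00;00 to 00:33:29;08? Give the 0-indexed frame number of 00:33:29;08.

As if non-drop at 30 labels/s: (0 × 3600 + 33 × 60 + 29) × 30 + 8 = 60278.
Minute boundaries passed: 33; those not divisible by 10: 33 − 3 = 30; dropped labels = 2 × 30 = 60.
Actual frame index = 60278 − 60 = 60218.

60218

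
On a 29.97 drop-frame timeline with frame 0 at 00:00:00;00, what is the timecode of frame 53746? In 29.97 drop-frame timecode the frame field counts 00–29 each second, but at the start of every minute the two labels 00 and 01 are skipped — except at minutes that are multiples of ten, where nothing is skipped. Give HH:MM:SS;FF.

Each 10-minute DF block holds 10 × 60 × 30 − 9 × 2 = 17982 frames. 53746 ÷ 17982 → 2 full blocks, remainder 17782.
Within the partial block the first minute is 1800 frames and each further minute 1798, so 9 further minute boundaries passed. Total skipped labels = 18 × 2 + 2 × 9 = 54.
Non-drop label index = 53746 + 54 = 53800; at 30 labels/s that is 00:29:53:10, i.e. DF 00:29:53;10.

00:29:53;10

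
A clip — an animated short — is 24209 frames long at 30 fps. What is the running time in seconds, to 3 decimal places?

806.967 seconds

Running time = 24209 × 1/30 = 24209/30 s ≈ 806.967 s.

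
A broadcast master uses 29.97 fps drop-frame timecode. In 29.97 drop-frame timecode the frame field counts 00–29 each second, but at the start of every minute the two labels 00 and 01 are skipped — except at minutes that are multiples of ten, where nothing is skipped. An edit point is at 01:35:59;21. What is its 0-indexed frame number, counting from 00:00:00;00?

Complete 10-minute blocks: 9, each 17982 frames → 161838.
Remaining 5 whole minutes in the current block: 1800 + 4 × 1798 = 8992 frames.
Within the current minute: 59 × 30 + 21 − 2 = 1789 (labels ;00/;01 skipped at this minute). Total = 161838 + 8992 + 1789 = 172619.

172619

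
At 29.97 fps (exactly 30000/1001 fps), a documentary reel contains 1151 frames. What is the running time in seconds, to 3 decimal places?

38.405 seconds

Running time = 1151 × 1001/30000 = 1152151/30000 s ≈ 38.405 s.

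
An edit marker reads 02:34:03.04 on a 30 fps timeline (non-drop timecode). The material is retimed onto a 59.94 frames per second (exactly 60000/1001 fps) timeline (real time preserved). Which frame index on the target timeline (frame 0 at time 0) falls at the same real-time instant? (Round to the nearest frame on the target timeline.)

frame 554034

Source frame index: (2×3600 + 34×60 + 3) × 30 + 4 = 277294.
Real time: 277294 / (30) = 138647/15 s.
Target frame: (138647/15) × (60000/1001) = 554588000/1001 ≈ 554033.966 → 554034.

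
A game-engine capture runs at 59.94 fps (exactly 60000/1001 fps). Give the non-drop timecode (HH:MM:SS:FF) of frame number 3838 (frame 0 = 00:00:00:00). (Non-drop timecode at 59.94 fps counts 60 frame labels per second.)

00:01:03:58

3838 ÷ 60 = 63 full seconds, remainder 58 frames.
63 s = 0 h 1 min 3 s.
Timecode: 00:01:03:58.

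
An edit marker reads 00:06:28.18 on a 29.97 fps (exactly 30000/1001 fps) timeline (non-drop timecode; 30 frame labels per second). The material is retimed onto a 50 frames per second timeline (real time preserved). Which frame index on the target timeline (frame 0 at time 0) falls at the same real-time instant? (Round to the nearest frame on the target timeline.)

frame 19449

Source frame index: (0×3600 + 6×60 + 28) × 30 + 18 = 11658.
Real time: 11658 / (30000/1001) = 1944943/5000 s.
Target frame: (1944943/5000) × (50) = 1944943/100 ≈ 19449.430 → 19449.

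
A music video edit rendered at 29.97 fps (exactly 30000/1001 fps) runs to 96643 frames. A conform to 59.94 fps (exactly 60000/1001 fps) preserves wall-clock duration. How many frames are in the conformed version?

193286 frames

Target frames = source frames × (target rate / source rate) = 96643 × (60000/1001)/(30000/1001) = 96643 × 2 = 193286.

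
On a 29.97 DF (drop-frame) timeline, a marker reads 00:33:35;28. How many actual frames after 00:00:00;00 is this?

60418

Complete 10-minute blocks: 3, each 17982 frames → 53946.
Remaining 3 whole minutes in the current block: 1800 + 2 × 1798 = 5396 frames.
Within the current minute: 35 × 30 + 28 − 2 = 1076 (labels ;00/;01 skipped at this minute). Total = 53946 + 5396 + 1076 = 60418.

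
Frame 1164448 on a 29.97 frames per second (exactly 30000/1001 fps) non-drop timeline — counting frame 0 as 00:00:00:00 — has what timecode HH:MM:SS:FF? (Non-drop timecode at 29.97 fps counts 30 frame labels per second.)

10:46:54:28

1164448 ÷ 30 = 38814 full seconds, remainder 28 frames.
38814 s = 10 h 46 min 54 s.
Timecode: 10:46:54:28.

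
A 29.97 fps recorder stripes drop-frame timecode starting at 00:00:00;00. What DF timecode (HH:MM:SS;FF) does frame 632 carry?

Ten DF minutes hold 17982 frames, so frame 632 lies in block 0 (frames 0–17981) with 632 frames into that block.
The block's first minute is 1800 frames and the rest 1798 each; 632 frames reaches minute 0, so 0 × 18 + 0 × 2 = 0 labels have been skipped so far.
Adding those back, label number 632 + 0 = 632 at 30 labels/s is 21 s + 2 f = 0 h 0 min 21 s frame 2, i.e. 00:00:21;02.

00:00:21;02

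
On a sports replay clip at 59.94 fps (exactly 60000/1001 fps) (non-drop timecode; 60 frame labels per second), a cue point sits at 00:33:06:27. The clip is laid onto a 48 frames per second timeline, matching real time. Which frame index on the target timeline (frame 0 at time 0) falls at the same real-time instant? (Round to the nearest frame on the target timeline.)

Source frame index: (0×3600 + 33×60 + 6) × 60 + 27 = 119187.
Real time: 119187 / (60000/1001) = 39768729/20000 s.
Target frame: (39768729/20000) × (48) = 119306187/1250 ≈ 95444.950 → 95445.

frame 95445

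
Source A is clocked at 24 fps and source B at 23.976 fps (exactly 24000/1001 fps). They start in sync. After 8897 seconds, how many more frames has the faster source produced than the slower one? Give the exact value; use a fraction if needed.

30504/143 frames

A emits 24 × 8897 = 213528 frames; B emits 24000/1001 × 8897 = 30504000/143.
Difference = 30504/143 frames (≈ 213.3147); B is behind A.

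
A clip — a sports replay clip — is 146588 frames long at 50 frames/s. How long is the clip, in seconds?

Running time = 146588 / (50) = 2931.76 s.

2931.76 seconds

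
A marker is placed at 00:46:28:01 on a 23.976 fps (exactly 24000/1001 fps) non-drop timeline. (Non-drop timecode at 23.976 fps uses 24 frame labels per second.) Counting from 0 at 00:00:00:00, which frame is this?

frame 66913

Total seconds to the label: (0 × 3600 + 46 × 60 + 28) = 2788.
Frame index = 2788 × 24 + 1 = 66913.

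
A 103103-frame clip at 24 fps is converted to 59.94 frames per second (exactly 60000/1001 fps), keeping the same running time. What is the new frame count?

Target frames = source frames × (target rate / source rate) = 103103 × (60000/1001)/(24) = 103103 × 2500/1001 = 257500.

257500 frames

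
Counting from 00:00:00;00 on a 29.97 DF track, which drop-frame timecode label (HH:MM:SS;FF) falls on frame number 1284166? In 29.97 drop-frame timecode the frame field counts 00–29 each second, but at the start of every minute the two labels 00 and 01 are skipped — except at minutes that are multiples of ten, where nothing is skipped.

11:54:08;12

Ten DF minutes hold 17982 frames, so frame 1284166 lies in block 71 (frames 1276722–1294703) with 7444 frames into that block.
The block's first minute is 1800 frames and the rest 1798 each; 7444 frames reaches minute 4, so 71 × 18 + 4 × 2 = 1286 labels have been skipped so far.
Adding those back, label number 1284166 + 1286 = 1285452 at 30 labels/s is 42848 s + 12 f = 11 h 54 min 8 s frame 12, i.e. 11:54:08;12.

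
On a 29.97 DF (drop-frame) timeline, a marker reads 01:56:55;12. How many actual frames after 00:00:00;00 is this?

As if non-drop at 30 labels/s: (1 × 3600 + 56 × 60 + 55) × 30 + 12 = 210462.
Minute boundaries passed: 116; those not divisible by 10: 116 − 11 = 105; dropped labels = 2 × 105 = 210.
Actual frame index = 210462 − 210 = 210252.

210252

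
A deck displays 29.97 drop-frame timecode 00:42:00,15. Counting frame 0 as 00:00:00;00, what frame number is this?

Complete 10-minute blocks: 4, each 17982 frames → 71928.
Remaining 2 whole minutes in the current block: 1800 + 1 × 1798 = 3598 frames.
Within the current minute: 0 × 30 + 15 − 2 = 13 (labels ;00/;01 skipped at this minute). Total = 71928 + 3598 + 13 = 75539.

75539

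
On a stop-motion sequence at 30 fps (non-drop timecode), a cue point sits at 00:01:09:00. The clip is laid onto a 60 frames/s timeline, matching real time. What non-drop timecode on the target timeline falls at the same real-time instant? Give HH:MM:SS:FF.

00:01:09:00

Source frame index: (0×3600 + 1×60 + 9) × 30 + 0 = 2070.
Real time: 2070 / (30) = 69 s.
Target frame: (69) × (60) = 4140.
At 60 labels/s: frame 4140 → 00:01:09:00.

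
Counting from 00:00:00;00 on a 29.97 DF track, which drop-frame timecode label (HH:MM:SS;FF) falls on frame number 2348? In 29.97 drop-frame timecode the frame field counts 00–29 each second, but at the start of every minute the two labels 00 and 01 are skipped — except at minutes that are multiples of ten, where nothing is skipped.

00:01:18;10

Each 10-minute DF block holds 10 × 60 × 30 − 9 × 2 = 17982 frames. 2348 ÷ 17982 → 0 full blocks, remainder 2348.
Within the partial block the first minute is 1800 frames and each further minute 1798, so 1 further minute boundary passed. Total skipped labels = 18 × 0 + 2 × 1 = 2.
Non-drop label index = 2348 + 2 = 2350; at 30 labels/s that is 00:01:18:10, i.e. DF 00:01:18;10.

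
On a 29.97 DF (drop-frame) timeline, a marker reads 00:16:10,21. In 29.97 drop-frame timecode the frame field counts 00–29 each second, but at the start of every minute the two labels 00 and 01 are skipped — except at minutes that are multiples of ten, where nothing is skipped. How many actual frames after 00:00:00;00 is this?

Complete 10-minute blocks: 1, each 17982 frames → 17982.
Remaining 6 whole minutes in the current block: 1800 + 5 × 1798 = 10790 frames.
Within the current minute: 10 × 30 + 21 − 2 = 319 (labels ;00/;01 skipped at this minute). Total = 17982 + 10790 + 319 = 29091.

29091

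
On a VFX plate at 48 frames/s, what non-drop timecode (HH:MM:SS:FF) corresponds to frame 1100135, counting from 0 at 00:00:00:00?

1100135 ÷ 48 = 22919 full seconds, remainder 23 frames.
22919 s = 6 h 21 min 59 s.
Timecode: 06:21:59:23.

06:21:59:23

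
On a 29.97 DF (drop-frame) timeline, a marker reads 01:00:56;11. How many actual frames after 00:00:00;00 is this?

As if non-drop at 30 labels/s: (1 × 3600 + 0 × 60 + 56) × 30 + 11 = 109691.
Minute boundaries passed: 60; those not divisible by 10: 60 − 6 = 54; dropped labels = 2 × 54 = 108.
Actual frame index = 109691 − 108 = 109583.

109583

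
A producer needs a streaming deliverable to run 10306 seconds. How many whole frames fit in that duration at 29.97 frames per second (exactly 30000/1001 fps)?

Frames = 10306 × 30000/1001 = 309180000/1001 ≈ 308871.1289.
Complete frames: 308871.

308871 frames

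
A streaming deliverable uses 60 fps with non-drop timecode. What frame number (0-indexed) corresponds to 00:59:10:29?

213029

Total seconds to the label: (0 × 3600 + 59 × 60 + 10) = 3550.
Frame index = 3550 × 60 + 29 = 213029.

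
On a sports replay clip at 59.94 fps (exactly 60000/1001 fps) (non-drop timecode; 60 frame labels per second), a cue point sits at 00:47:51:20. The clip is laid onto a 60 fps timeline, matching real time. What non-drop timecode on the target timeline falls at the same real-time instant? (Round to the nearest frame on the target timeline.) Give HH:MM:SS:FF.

Source frame index: (0×3600 + 47×60 + 51) × 60 + 20 = 172280.
Real time: 172280 / (60000/1001) = 4311307/1500 s.
Target frame: (4311307/1500) × (60) = 4311307/25 ≈ 172452.280 → 172452.
At 60 labels/s: frame 172452 → 00:47:54:12.

00:47:54:12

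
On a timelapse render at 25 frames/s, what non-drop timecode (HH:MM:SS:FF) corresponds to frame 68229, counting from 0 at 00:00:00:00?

68229 ÷ 25 = 2729 full seconds, remainder 4 frames.
2729 s = 0 h 45 min 29 s.
Timecode: 00:45:29:04.

00:45:29:04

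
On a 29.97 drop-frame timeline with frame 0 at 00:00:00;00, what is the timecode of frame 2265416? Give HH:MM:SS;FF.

Each 10-minute DF block holds 10 × 60 × 30 − 9 × 2 = 17982 frames. 2265416 ÷ 17982 → 125 full blocks, remainder 17666.
Within the partial block the first minute is 1800 frames and each further minute 1798, so 9 further minute boundaries passed. Total skipped labels = 18 × 125 + 2 × 9 = 2268.
Non-drop label index = 2265416 + 2268 = 2267684; at 30 labels/s that is 20:59:49:14, i.e. DF 20:59:49;14.

20:59:49;14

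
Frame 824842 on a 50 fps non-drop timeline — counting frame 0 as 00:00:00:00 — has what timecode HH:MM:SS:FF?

04:34:56:42

824842 ÷ 50 = 16496 full seconds, remainder 42 frames.
16496 s = 4 h 34 min 56 s.
Timecode: 04:34:56:42.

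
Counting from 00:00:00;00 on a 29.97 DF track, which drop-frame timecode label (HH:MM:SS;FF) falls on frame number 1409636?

Ten DF minutes hold 17982 frames, so frame 1409636 lies in block 78 (frames 1402596–1420577) with 7040 frames into that block.
The block's first minute is 1800 frames and the rest 1798 each; 7040 frames reaches minute 3, so 78 × 18 + 3 × 2 = 1410 labels have been skipped so far.
Adding those back, label number 1409636 + 1410 = 1411046 at 30 labels/s is 47034 s + 26 f = 13 h 3 min 54 s frame 26, i.e. 13:03:54;26.

13:03:54;26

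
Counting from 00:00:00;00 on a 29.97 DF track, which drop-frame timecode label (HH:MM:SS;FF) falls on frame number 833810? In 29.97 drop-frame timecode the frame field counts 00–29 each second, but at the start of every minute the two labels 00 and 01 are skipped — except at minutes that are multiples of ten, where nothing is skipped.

07:43:41;14

Each 10-minute DF block holds 10 × 60 × 30 − 9 × 2 = 17982 frames. 833810 ÷ 17982 → 46 full blocks, remainder 6638.
Within the partial block the first minute is 1800 frames and each further minute 1798, so 3 further minute boundaries passed. Total skipped labels = 18 × 46 + 2 × 3 = 834.
Non-drop label index = 833810 + 834 = 834644; at 30 labels/s that is 07:43:41:14, i.e. DF 07:43:41;14.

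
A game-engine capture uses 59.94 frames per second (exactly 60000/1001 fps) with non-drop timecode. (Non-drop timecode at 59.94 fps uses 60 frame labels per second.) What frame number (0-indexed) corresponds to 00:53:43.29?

Total seconds to the label: (0 × 3600 + 53 × 60 + 43) = 3223.
Frame index = 3223 × 60 + 29 = 193409.

frame 193409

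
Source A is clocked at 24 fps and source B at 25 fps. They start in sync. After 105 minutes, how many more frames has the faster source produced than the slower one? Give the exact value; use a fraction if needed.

105 min = 6300 s.
A emits 24 × 6300 = 151200 frames; B emits 25 × 6300 = 157500.
Difference = 6300 frames; B is ahead of A.

6300 frames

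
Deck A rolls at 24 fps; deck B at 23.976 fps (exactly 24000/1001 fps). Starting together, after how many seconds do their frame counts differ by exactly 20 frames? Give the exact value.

5005/6 seconds

The gap grows by |24000/1001 − 24| = 24/1001 frames per second.
Time for a 20-frame gap: 20 ÷ (24/1001) = 5005/6 s.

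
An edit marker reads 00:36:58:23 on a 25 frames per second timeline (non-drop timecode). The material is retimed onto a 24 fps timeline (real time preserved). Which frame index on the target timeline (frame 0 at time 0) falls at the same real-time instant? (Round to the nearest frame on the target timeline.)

Source frame index: (0×3600 + 36×60 + 58) × 25 + 23 = 55473.
Real time: 55473 / (25) = 55473/25 s.
Target frame: (55473/25) × (24) = 1331352/25 ≈ 53254.080 → 53254.

frame 53254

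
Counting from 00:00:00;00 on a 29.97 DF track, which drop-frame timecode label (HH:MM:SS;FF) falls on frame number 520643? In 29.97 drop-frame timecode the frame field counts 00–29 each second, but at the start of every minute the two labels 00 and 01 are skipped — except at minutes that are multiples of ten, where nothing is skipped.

04:49:32;05

Ten DF minutes hold 17982 frames, so frame 520643 lies in block 28 (frames 503496–521477) with 17147 frames into that block.
The block's first minute is 1800 frames and the rest 1798 each; 17147 frames reaches minute 9, so 28 × 18 + 9 × 2 = 522 labels have been skipped so far.
Adding those back, label number 520643 + 522 = 521165 at 30 labels/s is 17372 s + 5 f = 4 h 49 min 32 s frame 5, i.e. 04:49:32;05.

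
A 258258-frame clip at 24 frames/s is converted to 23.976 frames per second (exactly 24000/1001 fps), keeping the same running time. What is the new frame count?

Target frames = source frames × (target rate / source rate) = 258258 × (24000/1001)/(24) = 258258 × 1000/1001 = 258000.

258000 frames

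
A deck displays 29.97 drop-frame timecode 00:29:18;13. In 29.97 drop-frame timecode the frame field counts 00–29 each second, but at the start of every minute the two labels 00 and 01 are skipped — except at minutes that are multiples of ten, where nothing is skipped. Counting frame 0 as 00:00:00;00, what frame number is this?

52699

As if non-drop at 30 labels/s: (0 × 3600 + 29 × 60 + 18) × 30 + 13 = 52753.
Minute boundaries passed: 29; those not divisible by 10: 29 − 2 = 27; dropped labels = 2 × 27 = 54.
Actual frame index = 52753 − 54 = 52699.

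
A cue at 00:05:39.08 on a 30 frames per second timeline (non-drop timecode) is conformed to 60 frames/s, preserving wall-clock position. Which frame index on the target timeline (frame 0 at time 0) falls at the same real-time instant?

Source frame index: (0×3600 + 5×60 + 39) × 30 + 8 = 10178.
Real time: 10178 / (30) = 5089/15 s.
Target frame: (5089/15) × (60) = 20356.

frame 20356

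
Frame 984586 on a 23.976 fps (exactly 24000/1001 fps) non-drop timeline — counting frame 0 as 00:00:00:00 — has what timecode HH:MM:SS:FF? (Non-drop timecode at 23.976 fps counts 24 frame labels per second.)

984586 ÷ 24 = 41024 full seconds, remainder 10 frames.
41024 s = 11 h 23 min 44 s.
Timecode: 11:23:44:10.

11:23:44:10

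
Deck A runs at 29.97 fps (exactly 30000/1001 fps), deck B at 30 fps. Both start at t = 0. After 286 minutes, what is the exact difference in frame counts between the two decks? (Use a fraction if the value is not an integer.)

3600/7 frames

286 min = 17160 s.
A emits 30000/1001 × 17160 = 3600000/7 frames; B emits 30 × 17160 = 514800.
Difference = 3600/7 frames (≈ 514.2857); B is ahead of A.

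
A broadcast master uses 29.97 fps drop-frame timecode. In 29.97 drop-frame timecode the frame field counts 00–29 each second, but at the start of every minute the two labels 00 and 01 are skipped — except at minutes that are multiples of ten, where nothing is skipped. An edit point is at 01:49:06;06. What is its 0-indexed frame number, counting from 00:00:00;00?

196188

As if non-drop at 30 labels/s: (1 × 3600 + 49 × 60 + 6) × 30 + 6 = 196386.
Minute boundaries passed: 109; those not divisible by 10: 109 − 10 = 99; dropped labels = 2 × 99 = 198.
Actual frame index = 196386 − 198 = 196188.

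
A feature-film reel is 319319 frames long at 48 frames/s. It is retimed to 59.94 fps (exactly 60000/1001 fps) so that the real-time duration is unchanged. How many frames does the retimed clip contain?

Target frames = source frames × (target rate / source rate) = 319319 × (60000/1001)/(48) = 319319 × 1250/1001 = 398750.

398750 frames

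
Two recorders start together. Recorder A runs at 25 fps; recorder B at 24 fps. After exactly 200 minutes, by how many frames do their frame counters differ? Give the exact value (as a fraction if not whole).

200 min = 12000 s.
A emits 25 × 12000 = 300000 frames; B emits 24 × 12000 = 288000.
Difference = 12000 frames; B is behind A.

12000 frames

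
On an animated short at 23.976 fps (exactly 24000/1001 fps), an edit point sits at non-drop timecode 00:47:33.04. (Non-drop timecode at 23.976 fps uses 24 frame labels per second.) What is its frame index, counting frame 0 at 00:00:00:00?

68476

Total seconds to the label: (0 × 3600 + 47 × 60 + 33) = 2853.
Frame index = 2853 × 24 + 4 = 68476.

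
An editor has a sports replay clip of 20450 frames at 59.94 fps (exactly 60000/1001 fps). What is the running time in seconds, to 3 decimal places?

341.174 seconds

Running time = 20450 × 1001/60000 = 409409/1200 s ≈ 341.174 s.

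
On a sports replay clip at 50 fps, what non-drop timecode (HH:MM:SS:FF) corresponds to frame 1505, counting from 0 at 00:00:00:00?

1505 ÷ 50 = 30 full seconds, remainder 5 frames.
30 s = 0 h 0 min 30 s.
Timecode: 00:00:30:05.

00:00:30:05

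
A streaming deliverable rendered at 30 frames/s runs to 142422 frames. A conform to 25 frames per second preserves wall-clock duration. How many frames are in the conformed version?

118685 frames

Target frames = source frames × (target rate / source rate) = 142422 × (25)/(30) = 142422 × 5/6 = 118685.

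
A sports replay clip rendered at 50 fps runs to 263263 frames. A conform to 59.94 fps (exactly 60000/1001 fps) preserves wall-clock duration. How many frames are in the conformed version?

Target frames = source frames × (target rate / source rate) = 263263 × (60000/1001)/(50) = 263263 × 1200/1001 = 315600.

315600 frames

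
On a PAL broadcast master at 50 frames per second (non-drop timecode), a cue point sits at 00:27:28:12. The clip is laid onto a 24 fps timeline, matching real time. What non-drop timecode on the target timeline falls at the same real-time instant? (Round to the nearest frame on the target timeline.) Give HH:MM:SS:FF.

00:27:28:06

Source frame index: (0×3600 + 27×60 + 28) × 50 + 12 = 82412.
Real time: 82412 / (50) = 41206/25 s.
Target frame: (41206/25) × (24) = 988944/25 ≈ 39557.760 → 39558.
At 24 labels/s: frame 39558 → 00:27:28:06.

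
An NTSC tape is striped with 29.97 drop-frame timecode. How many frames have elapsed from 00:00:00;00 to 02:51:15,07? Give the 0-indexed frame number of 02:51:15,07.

307949

As if non-drop at 30 labels/s: (2 × 3600 + 51 × 60 + 15) × 30 + 7 = 308257.
Minute boundaries passed: 171; those not divisible by 10: 171 − 17 = 154; dropped labels = 2 × 154 = 308.
Actual frame index = 308257 − 308 = 307949.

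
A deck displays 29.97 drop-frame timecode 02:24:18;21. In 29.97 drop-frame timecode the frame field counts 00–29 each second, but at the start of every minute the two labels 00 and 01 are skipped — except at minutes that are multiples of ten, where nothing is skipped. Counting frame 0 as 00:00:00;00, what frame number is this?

Complete 10-minute blocks: 14, each 17982 frames → 251748.
Remaining 4 whole minutes in the current block: 1800 + 3 × 1798 = 7194 frames.
Within the current minute: 18 × 30 + 21 − 2 = 559 (labels ;00/;01 skipped at this minute). Total = 251748 + 7194 + 559 = 259501.

259501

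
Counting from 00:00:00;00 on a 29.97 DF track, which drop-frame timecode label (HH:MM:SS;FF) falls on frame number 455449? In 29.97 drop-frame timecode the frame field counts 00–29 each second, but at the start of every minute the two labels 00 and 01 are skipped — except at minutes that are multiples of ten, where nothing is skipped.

04:13:16;25

Ten DF minutes hold 17982 frames, so frame 455449 lies in block 25 (frames 449550–467531) with 5899 frames into that block.
The block's first minute is 1800 frames and the rest 1798 each; 5899 frames reaches minute 3, so 25 × 18 + 3 × 2 = 456 labels have been skipped so far.
Adding those back, label number 455449 + 456 = 455905 at 30 labels/s is 15196 s + 25 f = 4 h 13 min 16 s frame 25, i.e. 04:13:16;25.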